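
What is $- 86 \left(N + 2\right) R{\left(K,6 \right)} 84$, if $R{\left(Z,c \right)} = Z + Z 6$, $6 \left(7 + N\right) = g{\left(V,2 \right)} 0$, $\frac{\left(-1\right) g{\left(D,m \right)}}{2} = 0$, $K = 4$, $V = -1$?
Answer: $1011360$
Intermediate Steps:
$g{\left(D,m \right)} = 0$ ($g{\left(D,m \right)} = \left(-2\right) 0 = 0$)
$N = -7$ ($N = -7 + \frac{0 \cdot 0}{6} = -7 + \frac{1}{6} \cdot 0 = -7 + 0 = -7$)
$R{\left(Z,c \right)} = 7 Z$ ($R{\left(Z,c \right)} = Z + 6 Z = 7 Z$)
$- 86 \left(N + 2\right) R{\left(K,6 \right)} 84 = - 86 \left(-7 + 2\right) 7 \cdot 4 \cdot 84 = - 86 \left(\left(-5\right) 28\right) 84 = \left(-86\right) \left(-140\right) 84 = 12040 \cdot 84 = 1011360$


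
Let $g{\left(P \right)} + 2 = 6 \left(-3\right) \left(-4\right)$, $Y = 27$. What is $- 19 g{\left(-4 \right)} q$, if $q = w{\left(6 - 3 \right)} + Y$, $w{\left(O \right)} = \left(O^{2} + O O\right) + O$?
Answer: $-63840$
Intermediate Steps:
$w{\left(O \right)} = O + 2 O^{2}$ ($w{\left(O \right)} = \left(O^{2} + O^{2}\right) + O = 2 O^{2} + O = O + 2 O^{2}$)
$g{\left(P \right)} = 70$ ($g{\left(P \right)} = -2 + 6 \left(-3\right) \left(-4\right) = -2 - -72 = -2 + 72 = 70$)
$q = 48$ ($q = \left(6 - 3\right) \left(1 + 2 \left(6 - 3\right)\right) + 27 = 3 \left(1 + 2 \cdot 3\right) + 27 = 3 \left(1 + 6\right) + 27 = 3 \cdot 7 + 27 = 21 + 27 = 48$)
$- 19 g{\left(-4 \right)} q = \left(-19\right) 70 \cdot 48 = \left(-1330\right) 48 = -63840$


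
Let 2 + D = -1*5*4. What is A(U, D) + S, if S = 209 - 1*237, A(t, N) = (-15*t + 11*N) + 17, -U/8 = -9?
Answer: -1333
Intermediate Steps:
U = 72 (U = -8*(-9) = 72)
D = -22 (D = -2 - 1*5*4 = -2 - 5*4 = -2 - 20 = -22)
A(t, N) = 17 - 15*t + 11*N
S = -28 (S = 209 - 237 = -28)
A(U, D) + S = (17 - 15*72 + 11*(-22)) - 28 = (17 - 1080 - 242) - 28 = -1305 - 28 = -1333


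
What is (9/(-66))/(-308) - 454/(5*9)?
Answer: -3076169/304920 ≈ -10.088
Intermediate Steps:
(9/(-66))/(-308) - 454/(5*9) = (9*(-1/66))*(-1/308) - 454/45 = -3/22*(-1/308) - 454*1/45 = 3/6776 - 454/45 = -3076169/304920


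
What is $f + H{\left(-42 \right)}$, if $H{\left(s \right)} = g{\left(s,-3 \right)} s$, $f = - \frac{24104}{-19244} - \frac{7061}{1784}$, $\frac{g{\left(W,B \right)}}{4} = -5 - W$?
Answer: $- \frac{53374054071}{8582824} \approx -6218.7$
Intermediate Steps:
$g{\left(W,B \right)} = -20 - 4 W$ ($g{\left(W,B \right)} = 4 \left(-5 - W\right) = -20 - 4 W$)
$f = - \frac{23220087}{8582824}$ ($f = \left(-24104\right) \left(- \frac{1}{19244}\right) - \frac{7061}{1784} = \frac{6026}{4811} - \frac{7061}{1784} = - \frac{23220087}{8582824} \approx -2.7054$)
$H{\left(s \right)} = s \left(-20 - 4 s\right)$ ($H{\left(s \right)} = \left(-20 - 4 s\right) s = s \left(-20 - 4 s\right)$)
$f + H{\left(-42 \right)} = - \frac{23220087}{8582824} - - 168 \left(5 - 42\right) = - \frac{23220087}{8582824} - \left(-168\right) \left(-37\right) = - \frac{23220087}{8582824} - 6216 = - \frac{53374054071}{8582824}$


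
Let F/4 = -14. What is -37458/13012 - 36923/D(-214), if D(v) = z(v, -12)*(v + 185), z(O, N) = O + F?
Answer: -96717277/12735495 ≈ -7.5943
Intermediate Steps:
F = -56 (F = 4*(-14) = -56)
z(O, N) = -56 + O (z(O, N) = O - 56 = -56 + O)
D(v) = (-56 + v)*(185 + v) (D(v) = (-56 + v)*(v + 185) = (-56 + v)*(185 + v))
-37458/13012 - 36923/D(-214) = -37458/13012 - 36923*1/((-56 - 214)*(185 - 214)) = -37458*1/13012 - 36923/((-270*(-29))) = -18729/6506 - 36923/7830 = -96717277/12735495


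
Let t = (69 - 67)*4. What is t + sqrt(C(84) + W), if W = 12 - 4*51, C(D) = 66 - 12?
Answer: 8 + I*sqrt(138) ≈ 8.0 + 11.747*I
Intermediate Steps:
C(D) = 54
t = 8 (t = 2*4 = 8)
W = -192 (W = 12 - 204 = -192)
t + sqrt(C(84) + W) = 8 + sqrt(54 - 192) = 8 + sqrt(-138) = 8 + I*sqrt(138)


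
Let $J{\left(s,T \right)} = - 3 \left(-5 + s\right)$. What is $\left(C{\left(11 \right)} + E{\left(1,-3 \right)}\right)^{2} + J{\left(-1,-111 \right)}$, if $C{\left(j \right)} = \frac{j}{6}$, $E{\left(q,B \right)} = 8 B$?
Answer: $\frac{18337}{36} \approx 509.36$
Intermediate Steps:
$J{\left(s,T \right)} = 15 - 3 s$
$C{\left(j \right)} = \frac{j}{6}$ ($C{\left(j \right)} = j \frac{1}{6} = \frac{j}{6}$)
$\left(C{\left(11 \right)} + E{\left(1,-3 \right)}\right)^{2} + J{\left(-1,-111 \right)} = \left(\frac{1}{6} \cdot 11 + 8 \left(-3\right)\right)^{2} + \left(15 - -3\right) = \left(\frac{11}{6} - 24\right)^{2} + \left(15 + 3\right) = \left(- \frac{133}{6}\right)^{2} + 18 = \frac{17689}{36} + 18 = \frac{18337}{36}$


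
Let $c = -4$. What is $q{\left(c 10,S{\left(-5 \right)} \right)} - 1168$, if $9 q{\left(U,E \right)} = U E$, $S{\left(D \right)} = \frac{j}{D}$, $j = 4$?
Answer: $- \frac{10480}{9} \approx -1164.4$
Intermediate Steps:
$S{\left(D \right)} = \frac{4}{D}$
$q{\left(U,E \right)} = \frac{E U}{9}$ ($q{\left(U,E \right)} = \frac{U E}{9} = \frac{E U}{9}$)
$q{\left(c 10,S{\left(-5 \right)} \right)} - 1168 = \frac{\frac{4}{-5} \left(\left(-4\right) 10\right)}{9} - 1168 = \frac{1}{9} \cdot 4 \left(- \frac{1}{5}\right) \left(-40\right) - 1168 = \frac{1}{9} \left(- \frac{4}{5}\right) \left(-40\right) - 1168 = \frac{32}{9} - 1168 = - \frac{10480}{9}$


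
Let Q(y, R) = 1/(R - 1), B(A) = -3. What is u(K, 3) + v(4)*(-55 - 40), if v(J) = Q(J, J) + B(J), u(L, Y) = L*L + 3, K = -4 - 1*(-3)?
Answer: 772/3 ≈ 257.33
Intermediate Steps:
K = -1 (K = -4 + 3 = -1)
u(L, Y) = 3 + L**2 (u(L, Y) = L**2 + 3 = 3 + L**2)
Q(y, R) = 1/(-1 + R)
v(J) = -3 + 1/(-1 + J) (v(J) = 1/(-1 + J) - 3 = -3 + 1/(-1 + J))
u(K, 3) + v(4)*(-55 - 40) = (3 + (-1)**2) + ((4 - 3*4)/(-1 + 4))*(-55 - 40) = (3 + 1) + ((4 - 12)/3)*(-95) = 4 + ((1/3)*(-8))*(-95) = 4 - 8/3*(-95) = 4 + 760/3 = 772/3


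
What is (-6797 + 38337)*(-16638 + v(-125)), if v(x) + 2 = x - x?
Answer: -524825600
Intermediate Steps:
v(x) = -2 (v(x) = -2 + (x - x) = -2 + 0 = -2)
(-6797 + 38337)*(-16638 + v(-125)) = (-6797 + 38337)*(-16638 - 2) = 31540*(-16640) = -524825600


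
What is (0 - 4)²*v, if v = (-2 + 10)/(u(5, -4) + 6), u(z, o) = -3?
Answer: 128/3 ≈ 42.667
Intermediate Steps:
v = 8/3 (v = (-2 + 10)/(-3 + 6) = 8/3 ≈ 2.6667)
(0 - 4)²*v = (0 - 4)²*(8/3) = (-4)²*(8/3) = 16*(8/3) = 128/3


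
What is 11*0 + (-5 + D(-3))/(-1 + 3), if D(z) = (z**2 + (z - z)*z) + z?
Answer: 1/2 ≈ 0.50000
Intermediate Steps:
D(z) = z + z**2 (D(z) = (z**2 + 0*z) + z = (z**2 + 0) + z = z**2 + z = z + z**2)
11*0 + (-5 + D(-3))/(-1 + 3) = 11*0 + (-5 - 3*(1 - 3))/(-1 + 3) = 0 + (-5 - 3*(-2))/2 = 0 + (-5 + 6)*(1/2) = 0 + 1*(1/2) = 0 + 1/2 = 1/2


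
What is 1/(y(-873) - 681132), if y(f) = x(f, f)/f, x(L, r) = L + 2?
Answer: -873/594627365 ≈ -1.4681e-6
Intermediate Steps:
x(L, r) = 2 + L
y(f) = (2 + f)/f
1/(y(-873) - 681132) = 1/((2 - 873)/(-873) - 681132) = 1/(-1/873*(-871) - 681132) = 1/(871/873 - 681132) = 1/(-594627365/873) = -873/594627365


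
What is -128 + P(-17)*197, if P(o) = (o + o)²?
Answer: 227604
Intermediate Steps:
P(o) = 4*o² (P(o) = (2*o)² = 4*o²)
-128 + P(-17)*197 = -128 + (4*(-17)²)*197 = -128 + (4*289)*197 = -128 + 1156*197 = -128 + 227732 = 227604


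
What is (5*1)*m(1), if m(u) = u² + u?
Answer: 10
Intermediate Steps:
m(u) = u + u²
(5*1)*m(1) = (5*1)*(1*(1 + 1)) = 5*(1*2) = 5*2 = 10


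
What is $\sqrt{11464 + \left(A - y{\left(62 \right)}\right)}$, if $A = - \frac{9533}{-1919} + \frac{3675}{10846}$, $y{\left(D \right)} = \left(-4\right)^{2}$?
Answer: $\frac{\sqrt{4961580403832995030}}{20813474} \approx 107.02$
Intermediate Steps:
$y{\left(D \right)} = 16$
$A = \frac{110447243}{20813474}$ ($A = \left(-9533\right) \left(- \frac{1}{1919}\right) + 3675 \cdot \frac{1}{10846} = \frac{9533}{1919} + \frac{3675}{10846} = \frac{110447243}{20813474} \approx 5.3065$)
$\sqrt{11464 + \left(A - y{\left(62 \right)}\right)} = \sqrt{11464 + \left(\frac{110447243}{20813474} - 16\right)} = \sqrt{11464 - \frac{222568341}{20813474}} = \sqrt{\frac{238383097595}{20813474}} = \frac{\sqrt{4961580403832995030}}{20813474}$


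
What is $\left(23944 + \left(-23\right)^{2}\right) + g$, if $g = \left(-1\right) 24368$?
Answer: $105$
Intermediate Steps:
$g = -24368$
$\left(23944 + \left(-23\right)^{2}\right) + g = \left(23944 + \left(-23\right)^{2}\right) - 24368 = \left(23944 + 529\right) - 24368 = 24473 - 24368 = 105$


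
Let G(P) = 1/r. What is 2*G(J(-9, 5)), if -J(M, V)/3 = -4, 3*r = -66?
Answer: -1/11 ≈ -0.090909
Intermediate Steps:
r = -22 (r = (1/3)*(-66) = -22)
J(M, V) = 12 (J(M, V) = -3*(-4) = 12)
G(P) = -1/22 (G(P) = 1/(-22) = -1/22)
2*G(J(-9, 5)) = 2*(-1/22) = -1/11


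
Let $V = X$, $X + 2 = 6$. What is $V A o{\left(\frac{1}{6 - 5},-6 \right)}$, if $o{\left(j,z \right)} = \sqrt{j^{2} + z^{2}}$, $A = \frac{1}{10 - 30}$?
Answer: $- \frac{\sqrt{37}}{5} \approx -1.2166$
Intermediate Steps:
$A = - \frac{1}{20}$ ($A = \frac{1}{-20} = - \frac{1}{20} \approx -0.05$)
$X = 4$ ($X = -2 + 6 = 4$)
$V = 4$
$V A o{\left(\frac{1}{6 - 5},-6 \right)} = 4 \left(- \frac{1}{20}\right) \sqrt{\left(\frac{1}{6 - 5}\right)^{2} + \left(-6\right)^{2}} = - \frac{\sqrt{\left(\frac{1}{6 - 5}\right)^{2} + 36}}{5} = - \frac{\sqrt{\left(1^{-1}\right)^{2} + 36}}{5} = - \frac{\sqrt{1^{2} + 36}}{5} = - \frac{\sqrt{1 + 36}}{5} = - \frac{\sqrt{37}}{5}$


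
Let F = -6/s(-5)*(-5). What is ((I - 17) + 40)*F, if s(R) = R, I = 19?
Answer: -252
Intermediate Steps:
F = -6 (F = -6/(-5)*(-5) = -6*(-1/5)*(-5) = (6/5)*(-5) = -6)
((I - 17) + 40)*F = ((19 - 17) + 40)*(-6) = (2 + 40)*(-6) = 42*(-6) = -252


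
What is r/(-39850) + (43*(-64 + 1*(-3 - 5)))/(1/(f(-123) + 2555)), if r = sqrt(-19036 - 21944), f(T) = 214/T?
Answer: -324100632/41 - I*sqrt(10245)/19925 ≈ -7.9049e+6 - 0.0050799*I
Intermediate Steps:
r = 2*I*sqrt(10245) (r = sqrt(-40980) = 2*I*sqrt(10245) ≈ 202.44*I)
r/(-39850) + (43*(-64 + 1*(-3 - 5)))/(1/(f(-123) + 2555)) = (2*I*sqrt(10245))/(-39850) + (43*(-64 + 1*(-3 - 5)))/(1/(214/(-123) + 2555)) = (2*I*sqrt(10245))*(-1/39850) + (43*(-64 + 1*(-8)))/(1/(214*(-1/123) + 2555)) = -I*sqrt(10245)/19925 + (43*(-64 - 8))/(1/(-214/123 + 2555)) = -I*sqrt(10245)/19925 + (43*(-72))/(1/(314051/123)) = -I*sqrt(10245)/19925 - 3096/123/314051 = -I*sqrt(10245)/19925 - 3096*314051/123 = -I*sqrt(10245)/19925 - 324100632/41 = -324100632/41 - I*sqrt(10245)/19925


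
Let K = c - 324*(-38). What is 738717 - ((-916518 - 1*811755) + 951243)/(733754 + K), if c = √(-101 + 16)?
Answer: 411181155908730177/556614476441 - 777030*I*√85/556614476441 ≈ 7.3872e+5 - 1.287e-5*I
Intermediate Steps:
c = I*√85 (c = √(-85) = I*√85 ≈ 9.2195*I)
K = 12312 + I*√85 (K = I*√85 - 324*(-38) = I*√85 + 12312 = 12312 + I*√85 ≈ 12312.0 + 9.2195*I)
738717 - ((-916518 - 1*811755) + 951243)/(733754 + K) = 738717 - ((-916518 - 1*811755) + 951243)/(733754 + (12312 + I*√85)) = 738717 - ((-916518 - 811755) + 951243)/(746066 + I*√85) = 738717 - (-1728273 + 951243)/(746066 + I*√85) = 738717 - (-777030)/(746066 + I*√85) = 738717 + 777030/(746066 + I*√85)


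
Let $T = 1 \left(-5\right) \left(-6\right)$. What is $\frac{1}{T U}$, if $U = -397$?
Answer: $- \frac{1}{11910} \approx -8.3963 \cdot 10^{-5}$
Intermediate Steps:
$T = 30$ ($T = \left(-5\right) \left(-6\right) = 30$)
$\frac{1}{T U} = \frac{1}{30 \left(-397\right)} = \frac{1}{-11910} = - \frac{1}{11910}$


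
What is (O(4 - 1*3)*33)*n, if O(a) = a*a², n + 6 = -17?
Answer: -759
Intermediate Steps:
n = -23 (n = -6 - 17 = -23)
O(a) = a³
(O(4 - 1*3)*33)*n = ((4 - 1*3)³*33)*(-23) = ((4 - 3)³*33)*(-23) = (1³*33)*(-23) = (1*33)*(-23) = 33*(-23) = -759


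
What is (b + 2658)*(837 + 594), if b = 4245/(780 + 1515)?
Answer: 64706163/17 ≈ 3.8062e+6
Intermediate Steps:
b = 283/153 (b = 4245/2295 = 4245*(1/2295) = 283/153 ≈ 1.8497)
(b + 2658)*(837 + 594) = (283/153 + 2658)*(837 + 594) = (406957/153)*1431 = 64706163/17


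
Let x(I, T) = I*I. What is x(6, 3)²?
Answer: 1296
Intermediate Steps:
x(I, T) = I²
x(6, 3)² = (6²)² = 36² = 1296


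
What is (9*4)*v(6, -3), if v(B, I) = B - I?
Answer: 324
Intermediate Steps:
(9*4)*v(6, -3) = (9*4)*(6 - 1*(-3)) = 36*(6 + 3) = 36*9 = 324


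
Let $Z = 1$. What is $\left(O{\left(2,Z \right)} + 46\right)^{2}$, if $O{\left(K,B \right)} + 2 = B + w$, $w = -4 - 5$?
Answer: $1296$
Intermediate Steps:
$w = -9$
$O{\left(K,B \right)} = -11 + B$ ($O{\left(K,B \right)} = -2 + \left(B - 9\right) = -2 + \left(-9 + B\right) = -11 + B$)
$\left(O{\left(2,Z \right)} + 46\right)^{2} = \left(\left(-11 + 1\right) + 46\right)^{2} = \left(-10 + 46\right)^{2} = 36^{2} = 1296$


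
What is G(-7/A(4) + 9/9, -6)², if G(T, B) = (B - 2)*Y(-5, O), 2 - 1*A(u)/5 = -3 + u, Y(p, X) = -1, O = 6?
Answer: 64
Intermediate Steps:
A(u) = 25 - 5*u (A(u) = 10 - 5*(-3 + u) = 10 + (15 - 5*u) = 25 - 5*u)
G(T, B) = 2 - B (G(T, B) = (B - 2)*(-1) = (-2 + B)*(-1) = 2 - B)
G(-7/A(4) + 9/9, -6)² = (2 - 1*(-6))² = (2 + 6)² = 8² = 64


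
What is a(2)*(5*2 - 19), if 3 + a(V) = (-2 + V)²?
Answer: 27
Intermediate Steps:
a(V) = -3 + (-2 + V)²
a(2)*(5*2 - 19) = (-3 + (-2 + 2)²)*(5*2 - 19) = (-3 + 0²)*(10 - 19) = (-3 + 0)*(-9) = -3*(-9) = 27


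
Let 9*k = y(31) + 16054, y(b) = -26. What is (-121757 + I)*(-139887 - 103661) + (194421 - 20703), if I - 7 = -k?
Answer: 270772871806/9 ≈ 3.0086e+10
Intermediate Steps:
k = 16028/9 (k = (-26 + 16054)/9 = (⅑)*16028 = 16028/9 ≈ 1780.9)
I = -15965/9 (I = 7 - 1*16028/9 = 7 - 16028/9 = -15965/9 ≈ -1773.9)
(-121757 + I)*(-139887 - 103661) + (194421 - 20703) = (-121757 - 15965/9)*(-139887 - 103661) + (194421 - 20703) = -1111778/9*(-243548) + 173718 = 270771308344/9 + 173718 = 270772871806/9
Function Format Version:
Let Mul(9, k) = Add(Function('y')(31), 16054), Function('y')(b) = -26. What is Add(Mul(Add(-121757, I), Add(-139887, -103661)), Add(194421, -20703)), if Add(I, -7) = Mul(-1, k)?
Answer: Rational(270772871806, 9) ≈ 3.0086e+10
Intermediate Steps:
k = Rational(16028, 9) (k = Mul(Rational(1, 9), Add(-26, 16054)) = Mul(Rational(1, 9), 16028) = Rational(16028, 9) ≈ 1780.9)
I = Rational(-15965, 9) (I = Add(7, Mul(-1, Rational(16028, 9))) = Add(7, Rational(-16028, 9)) = Rational(-15965, 9) ≈ -1773.9)
Add(Mul(Add(-121757, I), Add(-139887, -103661)), Add(194421, -20703)) = Add(Mul(Add(-121757, Rational(-15965, 9)), Add(-139887, -103661)), Add(194421, -20703)) = Add(Mul(Rational(-1111778, 9), -243548), 173718) = Add(Rational(270771308344, 9), 173718) = Rational(270772871806, 9)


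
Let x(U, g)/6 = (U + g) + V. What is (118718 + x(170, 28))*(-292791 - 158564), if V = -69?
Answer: -53933311660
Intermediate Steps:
x(U, g) = -414 + 6*U + 6*g (x(U, g) = 6*((U + g) - 69) = 6*(-69 + U + g) = -414 + 6*U + 6*g)
(118718 + x(170, 28))*(-292791 - 158564) = (118718 + (-414 + 6*170 + 6*28))*(-292791 - 158564) = (118718 + (-414 + 1020 + 168))*(-451355) = (118718 + 774)*(-451355) = 119492*(-451355) = -53933311660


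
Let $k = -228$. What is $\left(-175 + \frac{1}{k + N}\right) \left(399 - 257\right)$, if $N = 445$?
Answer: $- \frac{5392308}{217} \approx -24849.0$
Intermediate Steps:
$\left(-175 + \frac{1}{k + N}\right) \left(399 - 257\right) = \left(-175 + \frac{1}{-228 + 445}\right) \left(399 - 257\right) = \left(-175 + \frac{1}{217}\right) 142 = \left(- \frac{37974}{217}\right) 142 = - \frac{5392308}{217}$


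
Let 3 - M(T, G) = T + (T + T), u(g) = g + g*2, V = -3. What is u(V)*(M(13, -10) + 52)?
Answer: -144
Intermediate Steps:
u(g) = 3*g (u(g) = g + 2*g = 3*g)
M(T, G) = 3 - 3*T (M(T, G) = 3 - (T + (T + T)) = 3 - (T + 2*T) = 3 - 3*T)
u(V)*(M(13, -10) + 52) = (3*(-3))*((3 - 3*13) + 52) = -9*((3 - 39) + 52) = -9*(-36 + 52) = -9*16 = -144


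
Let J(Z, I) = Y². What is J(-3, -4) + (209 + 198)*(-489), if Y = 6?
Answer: -198987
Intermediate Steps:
J(Z, I) = 36 (J(Z, I) = 6² = 36)
J(-3, -4) + (209 + 198)*(-489) = 36 + (209 + 198)*(-489) = 36 + 407*(-489) = 36 - 199023 = -198987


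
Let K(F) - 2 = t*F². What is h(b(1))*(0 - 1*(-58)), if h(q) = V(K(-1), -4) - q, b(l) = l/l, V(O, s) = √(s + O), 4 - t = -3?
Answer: -58 + 58*√5 ≈ 71.692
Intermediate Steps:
t = 7 (t = 4 - 1*(-3) = 4 + 3 = 7)
K(F) = 2 + 7*F²
V(O, s) = √(O + s)
b(l) = 1
h(q) = √5 - q (h(q) = √((2 + 7*(-1)²) - 4) - q = √((2 + 7*1) - 4) - q = √((2 + 7) - 4) - q = √(9 - 4) - q = √5 - q)
h(b(1))*(0 - 1*(-58)) = (√5 - 1*1)*(0 - 1*(-58)) = (√5 - 1)*(0 + 58) = (-1 + √5)*58 = -58 + 58*√5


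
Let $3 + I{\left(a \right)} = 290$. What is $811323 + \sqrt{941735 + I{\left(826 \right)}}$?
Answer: $811323 + \sqrt{942022} \approx 8.1229 \cdot 10^{5}$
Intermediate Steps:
$I{\left(a \right)} = 287$ ($I{\left(a \right)} = -3 + 290 = 287$)
$811323 + \sqrt{941735 + I{\left(826 \right)}} = 811323 + \sqrt{941735 + 287} = 811323 + \sqrt{942022}$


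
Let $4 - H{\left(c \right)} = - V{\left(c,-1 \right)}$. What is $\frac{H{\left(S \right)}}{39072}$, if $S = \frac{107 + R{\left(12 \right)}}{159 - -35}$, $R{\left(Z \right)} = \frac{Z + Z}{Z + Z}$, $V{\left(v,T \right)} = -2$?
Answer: $\frac{1}{19536} \approx 5.1188 \cdot 10^{-5}$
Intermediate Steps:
$R{\left(Z \right)} = 1$ ($R{\left(Z \right)} = \frac{2 Z}{2 Z} = 2 Z \frac{1}{2 Z} = 1$)
$S = \frac{54}{97}$ ($S = \frac{107 + 1}{159 - -35} = \frac{108}{159 + 35} = \frac{108}{194} = 108 \cdot \frac{1}{194} = \frac{54}{97} \approx 0.5567$)
$H{\left(c \right)} = 2$ ($H{\left(c \right)} = 4 - \left(-1\right) \left(-2\right) = 4 - 2 = 2$)
$\frac{H{\left(S \right)}}{39072} = \frac{2}{39072} = 2 \cdot \frac{1}{39072} = \frac{1}{19536}$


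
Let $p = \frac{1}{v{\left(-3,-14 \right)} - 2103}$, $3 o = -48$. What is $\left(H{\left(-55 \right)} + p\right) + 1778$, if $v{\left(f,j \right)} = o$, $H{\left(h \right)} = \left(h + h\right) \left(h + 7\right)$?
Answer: $\frac{14955901}{2119} \approx 7058.0$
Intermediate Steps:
$H{\left(h \right)} = 2 h \left(7 + h\right)$
$o = -16$ ($o = \frac{1}{3} \left(-48\right) = -16$)
$v{\left(f,j \right)} = -16$
$p = - \frac{1}{2119}$ ($p = \frac{1}{-16 - 2103} = \frac{1}{-2119} = - \frac{1}{2119} \approx -0.00047192$)
$\left(H{\left(-55 \right)} + p\right) + 1778 = \left(2 \left(-55\right) \left(7 - 55\right) - \frac{1}{2119}\right) + 1778 = \left(2 \left(-55\right) \left(-48\right) - \frac{1}{2119}\right) + 1778 = \left(5280 - \frac{1}{2119}\right) + 1778 = \frac{11188319}{2119} + 1778 = \frac{14955901}{2119}$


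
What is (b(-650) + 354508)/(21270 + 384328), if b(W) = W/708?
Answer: 125495507/143581692 ≈ 0.87404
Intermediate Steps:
b(W) = W/708 (b(W) = W*(1/708) = W/708)
(b(-650) + 354508)/(21270 + 384328) = ((1/708)*(-650) + 354508)/(21270 + 384328) = (-325/354 + 354508)/405598 = (125495507/354)*(1/405598) = 125495507/143581692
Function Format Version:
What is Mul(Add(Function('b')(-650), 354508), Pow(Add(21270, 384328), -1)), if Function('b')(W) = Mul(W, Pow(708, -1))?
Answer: Rational(125495507, 143581692) ≈ 0.87404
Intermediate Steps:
Function('b')(W) = Mul(Rational(1, 708), W) (Function('b')(W) = Mul(W, Rational(1, 708)) = Mul(Rational(1, 708), W))
Mul(Add(Function('b')(-650), 354508), Pow(Add(21270, 384328), -1)) = Mul(Add(Mul(Rational(1, 708), -650), 354508), Pow(Add(21270, 384328), -1)) = Mul(Add(Rational(-325, 354), 354508), Pow(405598, -1)) = Mul(Rational(125495507, 354), Rational(1, 405598)) = Rational(125495507, 143581692)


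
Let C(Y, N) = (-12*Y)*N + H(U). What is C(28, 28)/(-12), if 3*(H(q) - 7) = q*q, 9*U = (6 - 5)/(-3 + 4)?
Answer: 1142221/1458 ≈ 783.42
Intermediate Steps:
U = ⅑ (U = ((6 - 5)/(-3 + 4))/9 = (1/1)/9 = (1*1)/9 = (⅑)*1 = ⅑ ≈ 0.11111)
H(q) = 7 + q²/3 (H(q) = 7 + (q*q)/3 = 7 + q²/3)
C(Y, N) = 1702/243 - 12*N*Y (C(Y, N) = (-12*Y)*N + (7 + (⅑)²/3) = -12*N*Y + (7 + (⅓)*(1/81)) = -12*N*Y + (7 + 1/243) = -12*N*Y + 1702/243 = 1702/243 - 12*N*Y)
C(28, 28)/(-12) = (1702/243 - 12*28*28)/(-12) = (1702/243 - 9408)*(-1/12) = -2284442/243*(-1/12) = 1142221/1458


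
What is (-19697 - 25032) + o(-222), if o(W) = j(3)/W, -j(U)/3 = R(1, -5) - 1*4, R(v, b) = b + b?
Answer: -1654980/37 ≈ -44729.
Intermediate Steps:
R(v, b) = 2*b
j(U) = 42 (j(U) = -3*(2*(-5) - 1*4) = -3*(-10 - 4) = -3*(-14) = 42)
o(W) = 42/W
(-19697 - 25032) + o(-222) = (-19697 - 25032) + 42/(-222) = -44729 + 42*(-1/222) = -44729 - 7/37 = -1654980/37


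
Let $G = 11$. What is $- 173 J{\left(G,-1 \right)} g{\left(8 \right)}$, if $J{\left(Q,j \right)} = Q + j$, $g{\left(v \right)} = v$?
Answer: $-13840$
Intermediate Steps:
$- 173 J{\left(G,-1 \right)} g{\left(8 \right)} = - 173 \left(11 - 1\right) 8 = \left(-173\right) 10 \cdot 8 = \left(-1730\right) 8 = -13840$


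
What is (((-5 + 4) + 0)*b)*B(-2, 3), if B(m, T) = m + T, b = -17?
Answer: 17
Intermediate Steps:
B(m, T) = T + m
(((-5 + 4) + 0)*b)*B(-2, 3) = (((-5 + 4) + 0)*(-17))*(3 - 2) = ((-1 + 0)*(-17))*1 = -1*(-17)*1 = 17*1 = 17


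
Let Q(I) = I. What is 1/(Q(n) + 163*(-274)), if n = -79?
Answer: -1/44741 ≈ -2.2351e-5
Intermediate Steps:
1/(Q(n) + 163*(-274)) = 1/(-79 + 163*(-274)) = 1/(-79 - 44662) = 1/(-44741) = -1/44741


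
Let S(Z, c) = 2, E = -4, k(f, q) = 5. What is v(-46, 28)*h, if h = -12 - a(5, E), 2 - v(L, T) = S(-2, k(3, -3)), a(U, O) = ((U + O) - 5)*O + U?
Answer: 0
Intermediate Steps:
a(U, O) = U + O*(-5 + O + U) (a(U, O) = ((O + U) - 5)*O + U = (-5 + O + U)*O + U = O*(-5 + O + U) + U = U + O*(-5 + O + U))
v(L, T) = 0 (v(L, T) = 2 - 1*2 = 2 - 2 = 0)
h = -33 (h = -12 - (5 + (-4)**2 - 5*(-4) - 4*5) = -12 - (5 + 16 + 20 - 20) = -12 - 1*21 = -12 - 21 = -33)
v(-46, 28)*h = 0*(-33) = 0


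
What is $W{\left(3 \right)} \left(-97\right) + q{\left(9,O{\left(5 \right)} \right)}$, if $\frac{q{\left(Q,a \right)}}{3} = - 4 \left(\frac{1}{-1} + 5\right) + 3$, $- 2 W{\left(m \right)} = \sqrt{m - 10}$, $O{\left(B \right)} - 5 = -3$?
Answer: $-39 + \frac{97 i \sqrt{7}}{2} \approx -39.0 + 128.32 i$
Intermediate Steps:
$O{\left(B \right)} = 2$ ($O{\left(B \right)} = 5 - 3 = 2$)
$W{\left(m \right)} = - \frac{\sqrt{-10 + m}}{2}$ ($W{\left(m \right)} = - \frac{\sqrt{m - 10}}{2} = - \frac{\sqrt{-10 + m}}{2}$)
$q{\left(Q,a \right)} = -39$ ($q{\left(Q,a \right)} = 3 \left(- 4 \left(\frac{1}{-1} + 5\right) + 3\right) = 3 \left(- 4 \left(-1 + 5\right) + 3\right) = 3 \left(\left(-4\right) 4 + 3\right) = 3 \left(-16 + 3\right) = 3 \left(-13\right) = -39$)
$W{\left(3 \right)} \left(-97\right) + q{\left(9,O{\left(5 \right)} \right)} = - \frac{\sqrt{-10 + 3}}{2} \left(-97\right) - 39 = - \frac{\sqrt{-7}}{2} \left(-97\right) - 39 = - \frac{i \sqrt{7}}{2} \left(-97\right) - 39 = \frac{97 i \sqrt{7}}{2} - 39 = -39 + \frac{97 i \sqrt{7}}{2}$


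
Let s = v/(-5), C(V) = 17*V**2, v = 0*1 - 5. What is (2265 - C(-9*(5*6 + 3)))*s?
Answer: -1497288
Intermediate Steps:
v = -5 (v = 0 - 5 = -5)
s = 1 (s = -5/(-5) = -5*(-1/5) = 1)
(2265 - C(-9*(5*6 + 3)))*s = (2265 - 17*(-9*(5*6 + 3))**2)*1 = (2265 - 17*(-9*(30 + 3))**2)*1 = (2265 - 17*(-9*33)**2)*1 = (2265 - 17*(-297)**2)*1 = (2265 - 17*88209)*1 = (2265 - 1*1499553)*1 = (2265 - 1499553)*1 = -1497288*1 = -1497288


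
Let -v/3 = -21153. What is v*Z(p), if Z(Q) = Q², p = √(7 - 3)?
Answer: 253836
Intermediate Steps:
v = 63459 (v = -3*(-21153) = 63459)
p = 2 (p = √4 = 2)
v*Z(p) = 63459*2² = 63459*4 = 253836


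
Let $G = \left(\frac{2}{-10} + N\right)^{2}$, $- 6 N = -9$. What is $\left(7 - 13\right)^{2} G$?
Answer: $\frac{1521}{25} \approx 60.84$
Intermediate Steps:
$N = \frac{3}{2}$ ($N = \left(- \frac{1}{6}\right) \left(-9\right) = \frac{3}{2} \approx 1.5$)
$G = \frac{169}{100}$ ($G = \left(\frac{2}{-10} + \frac{3}{2}\right)^{2} = \left(2 \left(- \frac{1}{10}\right) + \frac{3}{2}\right)^{2} = \left(- \frac{1}{5} + \frac{3}{2}\right)^{2} = \left(\frac{13}{10}\right)^{2} = \frac{169}{100} \approx 1.69$)
$\left(7 - 13\right)^{2} G = \left(7 - 13\right)^{2} \cdot \frac{169}{100} = \left(-6\right)^{2} \cdot \frac{169}{100} = 36 \cdot \frac{169}{100} = \frac{1521}{25}$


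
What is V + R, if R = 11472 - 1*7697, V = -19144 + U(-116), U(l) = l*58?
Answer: -22097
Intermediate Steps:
U(l) = 58*l
V = -25872 (V = -19144 + 58*(-116) = -19144 - 6728 = -25872)
R = 3775 (R = 11472 - 7697 = 3775)
V + R = -25872 + 3775 = -22097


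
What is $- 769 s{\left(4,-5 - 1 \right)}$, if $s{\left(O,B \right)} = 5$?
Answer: $-3845$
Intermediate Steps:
$- 769 s{\left(4,-5 - 1 \right)} = \left(-769\right) 5 = -3845$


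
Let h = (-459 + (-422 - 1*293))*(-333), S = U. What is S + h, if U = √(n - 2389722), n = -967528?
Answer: 390942 + 5*I*√134290 ≈ 3.9094e+5 + 1832.3*I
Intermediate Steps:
U = 5*I*√134290 (U = √(-967528 - 2389722) = √(-3357250) = 5*I*√134290 ≈ 1832.3*I)
S = 5*I*√134290 ≈ 1832.3*I
h = 390942 (h = (-459 + (-422 - 293))*(-333) = (-459 - 715)*(-333) = -1174*(-333) = 390942)
S + h = 5*I*√134290 + 390942 = 390942 + 5*I*√134290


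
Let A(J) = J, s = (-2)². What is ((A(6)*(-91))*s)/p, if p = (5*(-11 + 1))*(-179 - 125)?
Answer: -273/1900 ≈ -0.14368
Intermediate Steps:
s = 4
p = 15200 (p = (5*(-10))*(-304) = -50*(-304) = 15200)
((A(6)*(-91))*s)/p = ((6*(-91))*4)/15200 = -546*4*(1/15200) = -2184*1/15200 = -273/1900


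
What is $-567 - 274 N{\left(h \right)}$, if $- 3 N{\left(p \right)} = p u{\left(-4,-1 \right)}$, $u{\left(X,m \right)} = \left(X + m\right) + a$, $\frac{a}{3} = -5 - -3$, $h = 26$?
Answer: $- \frac{80065}{3} \approx -26688.0$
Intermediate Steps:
$a = -6$ ($a = 3 \left(-5 - -3\right) = 3 \left(-5 + 3\right) = 3 \left(-2\right) = -6$)
$u{\left(X,m \right)} = -6 + X + m$ ($u{\left(X,m \right)} = \left(X + m\right) - 6 = -6 + X + m$)
$N{\left(p \right)} = \frac{11 p}{3}$ ($N{\left(p \right)} = - \frac{p \left(-6 - 4 - 1\right)}{3} = - \frac{p \left(-11\right)}{3} = - \frac{\left(-11\right) p}{3} = \frac{11 p}{3}$)
$-567 - 274 N{\left(h \right)} = -567 - 274 \cdot \frac{11}{3} \cdot 26 = -567 - \frac{78364}{3} = - \frac{80065}{3}$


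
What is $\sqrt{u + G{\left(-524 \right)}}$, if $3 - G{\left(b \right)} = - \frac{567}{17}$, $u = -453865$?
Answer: $\frac{i \sqrt{131156479}}{17} \approx 673.67 i$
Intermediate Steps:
$G{\left(b \right)} = \frac{618}{17}$ ($G{\left(b \right)} = 3 - - \frac{567}{17} = 3 + \frac{567}{17} = \frac{618}{17}$)
$\sqrt{u + G{\left(-524 \right)}} = \sqrt{-453865 + \frac{618}{17}} = \sqrt{- \frac{7715087}{17}} = \frac{i \sqrt{131156479}}{17}$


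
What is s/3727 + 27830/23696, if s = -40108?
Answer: -423338379/44157496 ≈ -9.5870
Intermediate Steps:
s/3727 + 27830/23696 = -40108/3727 + 27830/23696 = -40108*1/3727 + 27830*(1/23696) = -40108/3727 + 13915/11848 = -423338379/44157496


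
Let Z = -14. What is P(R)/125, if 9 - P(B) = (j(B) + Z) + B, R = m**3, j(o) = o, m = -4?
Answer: 151/125 ≈ 1.2080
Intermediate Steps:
R = -64 (R = (-4)**3 = -64)
P(B) = 23 - 2*B (P(B) = 9 - ((B - 14) + B) = 9 - ((-14 + B) + B) = 9 - (-14 + 2*B) = 9 + (14 - 2*B) = 23 - 2*B)
P(R)/125 = (23 - 2*(-64))/125 = (23 + 128)*(1/125) = 151*(1/125) = 151/125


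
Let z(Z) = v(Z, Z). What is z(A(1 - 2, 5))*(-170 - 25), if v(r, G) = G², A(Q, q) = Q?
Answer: -195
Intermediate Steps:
z(Z) = Z²
z(A(1 - 2, 5))*(-170 - 25) = (1 - 2)²*(-170 - 25) = (-1)²*(-195) = 1*(-195) = -195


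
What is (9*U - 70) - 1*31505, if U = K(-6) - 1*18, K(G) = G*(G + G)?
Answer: -31089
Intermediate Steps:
K(G) = 2*G² (K(G) = G*(2*G) = 2*G²)
U = 54 (U = 2*(-6)² - 1*18 = 2*36 - 18 = 72 - 18 = 54)
(9*U - 70) - 1*31505 = (9*54 - 70) - 1*31505 = (486 - 70) - 31505 = 416 - 31505 = -31089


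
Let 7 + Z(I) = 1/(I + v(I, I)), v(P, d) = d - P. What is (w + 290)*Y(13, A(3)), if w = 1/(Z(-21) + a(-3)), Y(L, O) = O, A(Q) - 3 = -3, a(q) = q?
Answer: 0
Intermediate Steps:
A(Q) = 0 (A(Q) = 3 - 3 = 0)
Z(I) = -7 + 1/I (Z(I) = -7 + 1/(I + (I - I)) = -7 + 1/(I + 0) = -7 + 1/I)
w = -21/211 (w = 1/((-7 + 1/(-21)) - 3) = 1/((-7 - 1/21) - 3) = 1/(-148/21 - 3) = 1/(-211/21) = -21/211 ≈ -0.099526)
(w + 290)*Y(13, A(3)) = (-21/211 + 290)*0 = (61169/211)*0 = 0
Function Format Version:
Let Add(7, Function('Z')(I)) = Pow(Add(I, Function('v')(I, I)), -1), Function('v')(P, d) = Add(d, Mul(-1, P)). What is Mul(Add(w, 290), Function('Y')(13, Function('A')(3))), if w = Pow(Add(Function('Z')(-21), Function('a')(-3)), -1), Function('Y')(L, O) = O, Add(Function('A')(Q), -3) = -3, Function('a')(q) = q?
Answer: 0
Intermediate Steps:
Function('A')(Q) = 0 (Function('A')(Q) = Add(3, -3) = 0)
Function('Z')(I) = Add(-7, Pow(I, -1)) (Function('Z')(I) = Add(-7, Pow(Add(I, Add(I, Mul(-1, I))), -1)) = Add(-7, Pow(Add(I, 0), -1)) = Add(-7, Pow(I, -1)))
w = Rational(-21, 211) (w = Pow(Add(Add(-7, Pow(-21, -1)), -3), -1) = Pow(Add(Add(-7, Rational(-1, 21)), -3), -1) = Pow(Add(Rational(-148, 21), -3), -1) = Pow(Rational(-211, 21), -1) = Rational(-21, 211) ≈ -0.099526)
Mul(Add(w, 290), Function('Y')(13, Function('A')(3))) = Mul(Add(Rational(-21, 211), 290), 0) = Mul(Rational(61169, 211), 0) = 0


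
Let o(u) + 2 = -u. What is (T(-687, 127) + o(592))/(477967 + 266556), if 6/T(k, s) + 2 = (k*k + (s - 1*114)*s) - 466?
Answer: -140526141/176136273248 ≈ -0.00079783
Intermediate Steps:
T(k, s) = 6/(-468 + k**2 + s*(-114 + s)) (T(k, s) = 6/(-2 + ((k*k + (s - 1*114)*s) - 466)) = 6/(-2 + ((k**2 + (s - 114)*s) - 466)) = 6/(-2 + ((k**2 + (-114 + s)*s) - 466)) = 6/(-2 + ((k**2 + s*(-114 + s)) - 466)) = 6/(-2 + (-466 + k**2 + s*(-114 + s))) = 6/(-468 + k**2 + s*(-114 + s)))
o(u) = -2 - u
(T(-687, 127) + o(592))/(477967 + 266556) = (6/(-468 + (-687)**2 + 127**2 - 114*127) + (-2 - 1*592))/(477967 + 266556) = (6/(-468 + 471969 + 16129 - 14478) + (-2 - 592))/744523 = (6/473152 - 594)*(1/744523) = (6*(1/473152) - 594)*(1/744523) = (3/236576 - 594)*(1/744523) = -140526141/236576*1/744523 = -140526141/176136273248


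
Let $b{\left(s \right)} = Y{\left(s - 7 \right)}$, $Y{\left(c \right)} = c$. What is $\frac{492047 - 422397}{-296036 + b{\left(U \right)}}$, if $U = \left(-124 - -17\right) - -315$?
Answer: $- \frac{13930}{59167} \approx -0.23544$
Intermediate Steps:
$U = 208$ ($U = \left(-124 + 17\right) + 315 = -107 + 315 = 208$)
$b{\left(s \right)} = -7 + s$ ($b{\left(s \right)} = s - 7 = -7 + s$)
$\frac{492047 - 422397}{-296036 + b{\left(U \right)}} = \frac{492047 - 422397}{-296036 + \left(-7 + 208\right)} = \frac{69650}{-296036 + 201} = \frac{69650}{-295835} = 69650 \left(- \frac{1}{295835}\right) = - \frac{13930}{59167}$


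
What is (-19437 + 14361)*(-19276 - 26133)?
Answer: 230496084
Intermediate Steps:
(-19437 + 14361)*(-19276 - 26133) = -5076*(-45409) = 230496084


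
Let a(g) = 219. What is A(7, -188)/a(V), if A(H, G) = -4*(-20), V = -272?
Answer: 80/219 ≈ 0.36530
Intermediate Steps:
A(H, G) = 80
A(7, -188)/a(V) = 80/219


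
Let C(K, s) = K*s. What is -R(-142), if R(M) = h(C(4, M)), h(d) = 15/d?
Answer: 15/568 ≈ 0.026408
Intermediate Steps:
R(M) = 15/(4*M) (R(M) = 15/((4*M)) = 15*(1/(4*M)) = 15/(4*M))
-R(-142) = -15/(4*(-142)) = -15*(-1)/(4*142) = -1*(-15/568) = 15/568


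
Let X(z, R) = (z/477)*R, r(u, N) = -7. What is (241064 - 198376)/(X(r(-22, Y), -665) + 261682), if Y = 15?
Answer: 20362176/124826969 ≈ 0.16312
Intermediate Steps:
X(z, R) = R*z/477 (X(z, R) = (z*(1/477))*R = (z/477)*R = R*z/477)
(241064 - 198376)/(X(r(-22, Y), -665) + 261682) = (241064 - 198376)/((1/477)*(-665)*(-7) + 261682) = 42688/(4655/477 + 261682) = 42688/(124826969/477) = 42688*(477/124826969) = 20362176/124826969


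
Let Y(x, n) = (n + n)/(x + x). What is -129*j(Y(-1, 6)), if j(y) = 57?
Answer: -7353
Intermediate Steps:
Y(x, n) = n/x (Y(x, n) = (2*n)/((2*x)) = (2*n)*(1/(2*x)) = n/x)
-129*j(Y(-1, 6)) = -129*57 = -7353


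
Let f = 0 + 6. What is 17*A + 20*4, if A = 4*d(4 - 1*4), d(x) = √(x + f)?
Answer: 80 + 68*√6 ≈ 246.57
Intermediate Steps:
f = 6
d(x) = √(6 + x) (d(x) = √(x + 6) = √(6 + x))
A = 4*√6 (A = 4*√(6 + (4 - 1*4)) = 4*√(6 + (4 - 4)) = 4*√(6 + 0) = 4*√6 ≈ 9.7980)
17*A + 20*4 = 17*(4*√6) + 20*4 = 68*√6 + 80 = 80 + 68*√6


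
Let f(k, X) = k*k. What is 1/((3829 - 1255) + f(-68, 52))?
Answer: 1/7198 ≈ 0.00013893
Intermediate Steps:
f(k, X) = k²
1/((3829 - 1255) + f(-68, 52)) = 1/((3829 - 1255) + (-68)²) = 1/(2574 + 4624) = 1/7198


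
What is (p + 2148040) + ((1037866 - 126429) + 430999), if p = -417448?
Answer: 3073028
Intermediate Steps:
(p + 2148040) + ((1037866 - 126429) + 430999) = (-417448 + 2148040) + ((1037866 - 126429) + 430999) = 1730592 + (911437 + 430999) = 1730592 + 1342436 = 3073028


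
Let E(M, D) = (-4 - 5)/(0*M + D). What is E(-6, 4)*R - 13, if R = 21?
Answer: -241/4 ≈ -60.250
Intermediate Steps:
E(M, D) = -9/D (E(M, D) = -9/(0 + D) = -9/D)
E(-6, 4)*R - 13 = -9/4*21 - 13 = -189/4 - 13 = -241/4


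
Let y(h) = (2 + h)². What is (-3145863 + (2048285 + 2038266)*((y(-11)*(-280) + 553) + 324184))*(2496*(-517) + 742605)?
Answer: -676220222173320888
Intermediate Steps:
(-3145863 + (2048285 + 2038266)*((y(-11)*(-280) + 553) + 324184))*(2496*(-517) + 742605) = (-3145863 + (2048285 + 2038266)*(((2 - 11)²*(-280) + 553) + 324184))*(2496*(-517) + 742605) = (-3145863 + 4086551*(((-9)²*(-280) + 553) + 324184))*(-1290432 + 742605) = (-3145863 + 4086551*((81*(-280) + 553) + 324184))*(-547827) = (-3145863 + 4086551*((-22680 + 553) + 324184))*(-547827) = (-3145863 + 4086551*(-22127 + 324184))*(-547827) = (-3145863 + 4086551*302057)*(-547827) = (-3145863 + 1234371335407)*(-547827) = 1234368189544*(-547827) = -676220222173320888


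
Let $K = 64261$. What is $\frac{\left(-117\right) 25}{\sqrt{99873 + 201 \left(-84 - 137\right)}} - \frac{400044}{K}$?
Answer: $- \frac{400044}{64261} - \frac{975 \sqrt{13863}}{9242} \approx -18.647$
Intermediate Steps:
$\frac{\left(-117\right) 25}{\sqrt{99873 + 201 \left(-84 - 137\right)}} - \frac{400044}{K} = \frac{\left(-117\right) 25}{\sqrt{99873 + 201 \left(-84 - 137\right)}} - \frac{400044}{64261} = - \frac{2925}{\sqrt{99873 + 201 \left(-221\right)}} - \frac{400044}{64261} = - \frac{2925}{\sqrt{99873 - 44421}} - \frac{400044}{64261} = - \frac{2925}{\sqrt{55452}} - \frac{400044}{64261} = - \frac{2925}{2 \sqrt{13863}} - \frac{400044}{64261} = - 2925 \frac{\sqrt{13863}}{27726} - \frac{400044}{64261} = - \frac{975 \sqrt{13863}}{9242} - \frac{400044}{64261} = - \frac{400044}{64261} - \frac{975 \sqrt{13863}}{9242}$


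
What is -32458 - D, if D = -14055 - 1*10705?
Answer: -7698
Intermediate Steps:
D = -24760 (D = -14055 - 10705 = -24760)
-32458 - D = -32458 - 1*(-24760) = -32458 + 24760 = -7698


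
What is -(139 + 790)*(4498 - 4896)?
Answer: 369742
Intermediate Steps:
-(139 + 790)*(4498 - 4896) = -929*(-398) = -1*(-369742) = 369742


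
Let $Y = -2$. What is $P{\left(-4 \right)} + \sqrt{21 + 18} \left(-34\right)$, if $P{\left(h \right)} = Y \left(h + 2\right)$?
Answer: $4 - 34 \sqrt{39} \approx -208.33$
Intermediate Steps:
$P{\left(h \right)} = -4 - 2 h$ ($P{\left(h \right)} = - 2 \left(h + 2\right) = - 2 \left(2 + h\right) = -4 - 2 h$)
$P{\left(-4 \right)} + \sqrt{21 + 18} \left(-34\right) = \left(-4 - -8\right) + \sqrt{21 + 18} \left(-34\right) = \left(-4 + 8\right) + \sqrt{39} \left(-34\right) = 4 - 34 \sqrt{39}$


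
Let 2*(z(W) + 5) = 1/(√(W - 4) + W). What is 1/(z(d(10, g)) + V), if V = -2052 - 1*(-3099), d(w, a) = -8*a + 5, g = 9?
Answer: 19005946/19804056105 + 2*I*√71/19804056105 ≈ 0.0009597 + 8.5095e-10*I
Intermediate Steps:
d(w, a) = 5 - 8*a
z(W) = -5 + 1/(2*(W + √(-4 + W))) (z(W) = -5 + 1/(2*(√(W - 4) + W)) = -5 + 1/(2*(√(-4 + W) + W)) = -5 + 1/(2*(W + √(-4 + W))))
V = 1047 (V = -2052 + 3099 = 1047)
1/(z(d(10, g)) + V) = 1/((½ - 5*(5 - 8*9) - 5*√(-4 + (5 - 8*9)))/((5 - 8*9) + √(-4 + (5 - 8*9))) + 1047) = 1/((½ - 5*(5 - 72) - 5*√(-4 + (5 - 72)))/((5 - 72) + √(-4 + (5 - 72))) + 1047) = 1/((½ - 5*(-67) - 5*√(-4 - 67))/(-67 + √(-4 - 67)) + 1047) = 1/((½ + 335 - 5*I*√71)/(-67 + √(-71)) + 1047) = 1/((½ + 335 - 5*I*√71)/(-67 + I*√71) + 1047) = 1/((671/2 - 5*I*√71)/(-67 + I*√71) + 1047) = 1/(1047 + (671/2 - 5*I*√71)/(-67 + I*√71))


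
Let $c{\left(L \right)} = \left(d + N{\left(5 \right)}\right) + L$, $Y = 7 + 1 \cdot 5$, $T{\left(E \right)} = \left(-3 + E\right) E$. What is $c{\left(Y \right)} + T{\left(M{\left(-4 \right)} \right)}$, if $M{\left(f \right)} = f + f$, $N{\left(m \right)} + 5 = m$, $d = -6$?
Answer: $94$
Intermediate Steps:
$N{\left(m \right)} = -5 + m$
$M{\left(f \right)} = 2 f$
$T{\left(E \right)} = E \left(-3 + E\right)$
$Y = 12$ ($Y = 7 + 5 = 12$)
$c{\left(L \right)} = -6 + L$ ($c{\left(L \right)} = \left(-6 + \left(-5 + 5\right)\right) + L = \left(-6 + 0\right) + L = -6 + L$)
$c{\left(Y \right)} + T{\left(M{\left(-4 \right)} \right)} = \left(-6 + 12\right) + 2 \left(-4\right) \left(-3 + 2 \left(-4\right)\right) = 6 - 8 \left(-3 - 8\right) = 6 - -88 = 6 + 88 = 94$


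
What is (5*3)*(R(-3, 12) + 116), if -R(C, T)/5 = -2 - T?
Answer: 2790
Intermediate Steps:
R(C, T) = 10 + 5*T (R(C, T) = -5*(-2 - T) = 10 + 5*T)
(5*3)*(R(-3, 12) + 116) = (5*3)*((10 + 5*12) + 116) = 15*((10 + 60) + 116) = 15*(70 + 116) = 15*186 = 2790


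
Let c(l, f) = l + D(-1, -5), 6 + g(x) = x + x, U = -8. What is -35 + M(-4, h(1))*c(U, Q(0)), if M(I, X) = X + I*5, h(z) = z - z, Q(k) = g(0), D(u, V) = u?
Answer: 145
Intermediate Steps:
g(x) = -6 + 2*x (g(x) = -6 + (x + x) = -6 + 2*x)
Q(k) = -6 (Q(k) = -6 + 2*0 = -6 + 0 = -6)
h(z) = 0
c(l, f) = -1 + l (c(l, f) = l - 1 = -1 + l)
M(I, X) = X + 5*I
-35 + M(-4, h(1))*c(U, Q(0)) = -35 + (0 + 5*(-4))*(-1 - 8) = -35 + (0 - 20)*(-9) = -35 - 20*(-9) = -35 + 180 = 145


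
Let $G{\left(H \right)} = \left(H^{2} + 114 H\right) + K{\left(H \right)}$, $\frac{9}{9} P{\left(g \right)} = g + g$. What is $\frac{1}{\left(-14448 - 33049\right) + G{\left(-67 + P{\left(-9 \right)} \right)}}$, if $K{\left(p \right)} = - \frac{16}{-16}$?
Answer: $- \frac{1}{49961} \approx -2.0016 \cdot 10^{-5}$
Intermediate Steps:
$K{\left(p \right)} = 1$ ($K{\left(p \right)} = \left(-16\right) \left(- \frac{1}{16}\right) = 1$)
$P{\left(g \right)} = 2 g$ ($P{\left(g \right)} = g + g = 2 g$)
$G{\left(H \right)} = 1 + H^{2} + 114 H$ ($G{\left(H \right)} = \left(H^{2} + 114 H\right) + 1 = 1 + H^{2} + 114 H$)
$\frac{1}{\left(-14448 - 33049\right) + G{\left(-67 + P{\left(-9 \right)} \right)}} = \frac{1}{\left(-14448 - 33049\right) + \left(1 + \left(-67 + 2 \left(-9\right)\right)^{2} + 114 \left(-67 + 2 \left(-9\right)\right)\right)} = \frac{1}{\left(-14448 - 33049\right) + \left(1 + \left(-67 - 18\right)^{2} + 114 \left(-67 - 18\right)\right)} = \frac{1}{-47497 + \left(1 + \left(-85\right)^{2} + 114 \left(-85\right)\right)} = \frac{1}{-47497 + \left(1 + 7225 - 9690\right)} = \frac{1}{-47497 - 2464} = \frac{1}{-49961} = - \frac{1}{49961}$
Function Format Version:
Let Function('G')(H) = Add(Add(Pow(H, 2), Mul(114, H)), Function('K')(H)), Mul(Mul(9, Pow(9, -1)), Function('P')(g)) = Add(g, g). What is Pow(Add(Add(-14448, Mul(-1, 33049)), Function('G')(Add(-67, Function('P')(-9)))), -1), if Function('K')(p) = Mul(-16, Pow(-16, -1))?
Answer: Rational(-1, 49961) ≈ -2.0016e-5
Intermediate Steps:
Function('K')(p) = 1 (Function('K')(p) = Mul(-16, Rational(-1, 16)) = 1)
Function('P')(g) = Mul(2, g) (Function('P')(g) = Add(g, g) = Mul(2, g))
Function('G')(H) = Add(1, Pow(H, 2), Mul(114, H)) (Function('G')(H) = Add(Add(Pow(H, 2), Mul(114, H)), 1) = Add(1, Pow(H, 2), Mul(114, H)))
Pow(Add(Add(-14448, Mul(-1, 33049)), Function('G')(Add(-67, Function('P')(-9)))), -1) = Pow(Add(Add(-14448, Mul(-1, 33049)), Add(1, Pow(Add(-67, Mul(2, -9)), 2), Mul(114, Add(-67, Mul(2, -9))))), -1) = Pow(Add(Add(-14448, -33049), Add(1, Pow(Add(-67, -18), 2), Mul(114, Add(-67, -18)))), -1) = Pow(Add(-47497, Add(1, Pow(-85, 2), Mul(114, -85))), -1) = Pow(Add(-47497, Add(1, 7225, -9690)), -1) = Pow(Add(-47497, -2464), -1) = Pow(-49961, -1) = Rational(-1, 49961)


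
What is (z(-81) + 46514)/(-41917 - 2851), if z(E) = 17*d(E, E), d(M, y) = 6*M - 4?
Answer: -4773/5596 ≈ -0.85293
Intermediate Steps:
d(M, y) = -4 + 6*M
z(E) = -68 + 102*E (z(E) = 17*(-4 + 6*E) = -68 + 102*E)
(z(-81) + 46514)/(-41917 - 2851) = ((-68 + 102*(-81)) + 46514)/(-41917 - 2851) = ((-68 - 8262) + 46514)/(-44768) = (-8330 + 46514)*(-1/44768) = 38184*(-1/44768) = -4773/5596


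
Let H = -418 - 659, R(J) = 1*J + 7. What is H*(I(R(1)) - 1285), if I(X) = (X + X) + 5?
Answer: 1361328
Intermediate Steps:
R(J) = 7 + J (R(J) = J + 7 = 7 + J)
I(X) = 5 + 2*X (I(X) = 2*X + 5 = 5 + 2*X)
H = -1077
H*(I(R(1)) - 1285) = -1077*((5 + 2*(7 + 1)) - 1285) = -1077*((5 + 2*8) - 1285) = -1077*((5 + 16) - 1285) = -1077*(21 - 1285) = -1077*(-1264) = 1361328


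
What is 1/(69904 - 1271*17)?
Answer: 1/48297 ≈ 2.0705e-5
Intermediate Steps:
1/(69904 - 1271*17) = 1/(69904 - 21607) = 1/48297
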